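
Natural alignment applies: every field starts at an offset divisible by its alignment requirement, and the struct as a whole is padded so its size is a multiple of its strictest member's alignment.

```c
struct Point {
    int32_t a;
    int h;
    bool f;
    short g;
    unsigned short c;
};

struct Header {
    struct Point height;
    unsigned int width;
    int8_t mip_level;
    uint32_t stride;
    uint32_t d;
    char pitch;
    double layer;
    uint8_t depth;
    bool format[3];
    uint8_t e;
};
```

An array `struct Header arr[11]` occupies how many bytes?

616

Point: @0: a [4B, align 4] → 4; @4: h [4B, align 4] → 8; @8: f [1B, align 1] → 9; +1 pad (align 2); @10: g [2B, align 2] → 12; @12: c [2B, align 2] → 14; +2 tail pad (align 4); size 16, align 4
@0: height [16B, align 4] → 16
@16: width [4B, align 4] → 20
@20: mip_level [1B, align 1] → 21
+3 pad (align 4)
@24: stride [4B, align 4] → 28
@28: d [4B, align 4] → 32
@32: pitch [1B, align 1] → 33
+7 pad (align 8)
@40: layer [8B, align 8] → 48
@48: depth [1B, align 1] → 49
@49: format [3B, align 1] → 52
@52: e [1B, align 1] → 53
+3 tail pad (align 8)
size 56, align 8
array of 11: 11 × 56 = 616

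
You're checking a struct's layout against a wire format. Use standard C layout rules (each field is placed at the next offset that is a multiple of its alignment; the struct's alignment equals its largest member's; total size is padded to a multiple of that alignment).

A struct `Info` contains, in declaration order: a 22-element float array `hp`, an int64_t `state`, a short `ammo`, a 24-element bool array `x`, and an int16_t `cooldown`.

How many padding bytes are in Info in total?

4

0..88  hp  (88B, 4-aligned)
88..96  state  (8B, 8-aligned)
96..98  ammo  (2B, 2-aligned)
98..122  x  (24B, 1-aligned)
122..124  cooldown  (2B, 2-aligned)
124..128  -- tail padding (4B)
sizeof = 128, alignof = 8
data bytes 124, size 128 → padding 4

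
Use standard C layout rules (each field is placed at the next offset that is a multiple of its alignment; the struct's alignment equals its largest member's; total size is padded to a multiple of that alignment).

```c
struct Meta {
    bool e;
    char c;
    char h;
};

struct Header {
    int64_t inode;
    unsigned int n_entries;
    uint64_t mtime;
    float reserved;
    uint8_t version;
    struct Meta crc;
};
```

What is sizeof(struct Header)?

32 bytes

Meta: 0..1  e  (1B, 1-aligned); 1..2  c  (1B, 1-aligned); 2..3  h  (1B, 1-aligned); sizeof = 3, alignof = 1
0..8  inode  (8B, 8-aligned)
8..12  n_entries  (4B, 4-aligned)
12..16  -- padding (4B)
16..24  mtime  (8B, 8-aligned)
24..28  reserved  (4B, 4-aligned)
28..29  version  (1B, 1-aligned)
29..32  crc  (3B, 1-aligned)
sizeof = 32, alignof = 8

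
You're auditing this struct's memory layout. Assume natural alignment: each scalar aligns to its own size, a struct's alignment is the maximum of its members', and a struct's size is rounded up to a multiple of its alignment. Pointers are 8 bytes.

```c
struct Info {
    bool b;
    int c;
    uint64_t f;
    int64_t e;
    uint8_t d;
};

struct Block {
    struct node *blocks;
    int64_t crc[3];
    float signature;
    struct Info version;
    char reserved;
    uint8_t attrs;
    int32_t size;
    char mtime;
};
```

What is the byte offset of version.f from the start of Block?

Info: 0..1  b  (1B, 1-aligned); 1..4  -- padding (3B); 4..8  c  (4B, 4-aligned); 8..16  f  (8B, 8-aligned); 16..24  e  (8B, 8-aligned); 24..25  d  (1B, 1-aligned); 25..32  -- tail padding (7B); sizeof = 32, alignof = 8
0..8  blocks  (8B, 8-aligned)
8..32  crc  (24B, 8-aligned)
32..36  signature  (4B, 4-aligned)
36..40  -- padding (4B)
40..72  version  (32B, 8-aligned)
within Info: f at 8
40 + 8 = 48

48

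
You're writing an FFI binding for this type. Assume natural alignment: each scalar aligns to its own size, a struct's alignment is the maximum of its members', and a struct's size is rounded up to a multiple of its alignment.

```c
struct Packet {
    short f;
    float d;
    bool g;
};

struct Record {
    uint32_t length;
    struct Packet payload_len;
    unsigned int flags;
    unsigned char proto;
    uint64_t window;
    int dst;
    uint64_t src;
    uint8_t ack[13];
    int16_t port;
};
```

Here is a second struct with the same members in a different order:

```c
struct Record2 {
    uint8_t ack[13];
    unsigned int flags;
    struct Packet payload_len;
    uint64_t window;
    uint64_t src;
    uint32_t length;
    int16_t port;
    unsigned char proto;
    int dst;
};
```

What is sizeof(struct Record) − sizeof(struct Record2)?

Packet: @0: f [2B, align 2] → 2; +2 pad (align 4); @4: d [4B, align 4] → 8; @8: g [1B, align 1] → 9; +3 tail pad (align 4); size 12, align 4
@0: length [4B, align 4] → 4
@4: payload_len [12B, align 4] → 16
@16: flags [4B, align 4] → 20
@20: proto [1B, align 1] → 21
+3 pad (align 8)
@24: window [8B, align 8] → 32
@32: dst [4B, align 4] → 36
+4 pad (align 8)
@40: src [8B, align 8] → 48
@48: ack [13B, align 1] → 61
+1 pad (align 2)
@62: port [2B, align 2] → 64
size 64, align 8
— Record2 —
@0: ack [13B, align 1] → 13
+3 pad (align 4)
@16: flags [4B, align 4] → 20
@20: payload_len [12B, align 4] → 32
@32: window [8B, align 8] → 40
@40: src [8B, align 8] → 48
@48: length [4B, align 4] → 52
@52: port [2B, align 2] → 54
@54: proto [1B, align 1] → 55
+1 pad (align 4)
@56: dst [4B, align 4] → 60
+4 tail pad (align 8)
size 64, align 8
64 − 64 = 0

0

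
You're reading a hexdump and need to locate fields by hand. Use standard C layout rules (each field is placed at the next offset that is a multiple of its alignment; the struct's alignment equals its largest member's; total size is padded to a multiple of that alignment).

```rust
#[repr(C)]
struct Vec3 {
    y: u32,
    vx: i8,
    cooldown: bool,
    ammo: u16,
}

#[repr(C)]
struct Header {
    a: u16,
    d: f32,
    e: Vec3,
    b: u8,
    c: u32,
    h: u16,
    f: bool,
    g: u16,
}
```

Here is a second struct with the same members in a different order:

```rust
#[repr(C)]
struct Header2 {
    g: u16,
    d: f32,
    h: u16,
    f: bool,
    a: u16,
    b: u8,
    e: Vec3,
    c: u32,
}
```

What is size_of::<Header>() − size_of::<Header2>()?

4

Vec3: y at 0 (size 4, align 4) → ends 4; vx at 4 (size 1, align 1) → ends 5; cooldown at 5 (size 1, align 1) → ends 6; ammo at 6 (size 2, align 2) → ends 8; total 8 bytes, alignment 4
a at 0 (size 2, align 2) → ends 2
pad 2 to align 4 for d
d at 4 (size 4, align 4) → ends 8
e at 8 (size 8, align 4) → ends 16
b at 16 (size 1, align 1) → ends 17
pad 3 to align 4 for c
c at 20 (size 4, align 4) → ends 24
h at 24 (size 2, align 2) → ends 26
f at 26 (size 1, align 1) → ends 27
pad 1 to align 2 for g
g at 28 (size 2, align 2) → ends 30
tail pad 2 to reach multiple of 4
total 32 bytes, alignment 4
— Header2 —
g at 0 (size 2, align 2) → ends 2
pad 2 to align 4 for d
d at 4 (size 4, align 4) → ends 8
h at 8 (size 2, align 2) → ends 10
f at 10 (size 1, align 1) → ends 11
pad 1 to align 2 for a
a at 12 (size 2, align 2) → ends 14
b at 14 (size 1, align 1) → ends 15
pad 1 to align 4 for e
e at 16 (size 8, align 4) → ends 24
c at 24 (size 4, align 4) → ends 28
total 28 bytes, alignment 4
32 − 28 = 4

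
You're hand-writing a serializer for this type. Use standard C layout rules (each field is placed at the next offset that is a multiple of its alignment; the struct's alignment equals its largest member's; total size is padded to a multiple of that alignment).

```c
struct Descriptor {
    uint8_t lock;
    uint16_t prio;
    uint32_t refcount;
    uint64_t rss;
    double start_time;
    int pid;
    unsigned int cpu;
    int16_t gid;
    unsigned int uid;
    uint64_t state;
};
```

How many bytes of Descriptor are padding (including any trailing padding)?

@0: lock [1B, align 1] → 1
+1 pad (align 2)
@2: prio [2B, align 2] → 4
@4: refcount [4B, align 4] → 8
@8: rss [8B, align 8] → 16
@16: start_time [8B, align 8] → 24
@24: pid [4B, align 4] → 28
@28: cpu [4B, align 4] → 32
@32: gid [2B, align 2] → 34
+2 pad (align 4)
@36: uid [4B, align 4] → 40
@40: state [8B, align 8] → 48
size 48, align 8
data bytes 45, size 48 → padding 3

3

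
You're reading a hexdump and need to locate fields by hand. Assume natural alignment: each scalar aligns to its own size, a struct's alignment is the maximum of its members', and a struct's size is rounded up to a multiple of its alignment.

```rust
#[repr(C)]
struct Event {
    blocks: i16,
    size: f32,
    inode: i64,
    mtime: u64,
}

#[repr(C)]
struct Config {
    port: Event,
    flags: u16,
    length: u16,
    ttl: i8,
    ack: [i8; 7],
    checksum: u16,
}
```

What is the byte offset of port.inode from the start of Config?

8

Event: 0..2  blocks  (2B, 2-aligned); 2..4  -- padding (2B); 4..8  size  (4B, 4-aligned); 8..16  inode  (8B, 8-aligned); 16..24  mtime  (8B, 8-aligned); sizeof = 24, alignof = 8
0..24  port  (24B, 8-aligned)
within Event: inode at 8
0 + 8 = 8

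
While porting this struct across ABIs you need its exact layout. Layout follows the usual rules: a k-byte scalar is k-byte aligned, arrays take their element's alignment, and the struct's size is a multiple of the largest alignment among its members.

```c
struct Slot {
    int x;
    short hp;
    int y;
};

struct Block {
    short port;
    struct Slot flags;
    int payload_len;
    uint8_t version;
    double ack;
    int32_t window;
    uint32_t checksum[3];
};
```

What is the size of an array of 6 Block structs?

288

Slot: @0: x [4B, align 4] → 4; @4: hp [2B, align 2] → 6; +2 pad (align 4); @8: y [4B, align 4] → 12; size 12, align 4
@0: port [2B, align 2] → 2
+2 pad (align 4)
@4: flags [12B, align 4] → 16
@16: payload_len [4B, align 4] → 20
@20: version [1B, align 1] → 21
+3 pad (align 8)
@24: ack [8B, align 8] → 32
@32: window [4B, align 4] → 36
@36: checksum [12B, align 4] → 48
size 48, align 8
array of 6: 6 × 48 = 288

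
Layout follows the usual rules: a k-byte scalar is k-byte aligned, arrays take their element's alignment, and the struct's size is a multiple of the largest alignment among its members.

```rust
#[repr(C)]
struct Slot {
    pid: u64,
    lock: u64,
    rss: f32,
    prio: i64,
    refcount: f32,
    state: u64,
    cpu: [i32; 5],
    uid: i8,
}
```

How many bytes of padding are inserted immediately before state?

pid at 0 (size 8, align 8) → ends 8
lock at 8 (size 8, align 8) → ends 16
rss at 16 (size 4, align 4) → ends 20
pad 4 to align 8 for prio
prio at 24 (size 8, align 8) → ends 32
refcount at 32 (size 4, align 4) → ends 36
pad 4 to align 8 for state
state at 40 (size 8, align 8) → ends 48

4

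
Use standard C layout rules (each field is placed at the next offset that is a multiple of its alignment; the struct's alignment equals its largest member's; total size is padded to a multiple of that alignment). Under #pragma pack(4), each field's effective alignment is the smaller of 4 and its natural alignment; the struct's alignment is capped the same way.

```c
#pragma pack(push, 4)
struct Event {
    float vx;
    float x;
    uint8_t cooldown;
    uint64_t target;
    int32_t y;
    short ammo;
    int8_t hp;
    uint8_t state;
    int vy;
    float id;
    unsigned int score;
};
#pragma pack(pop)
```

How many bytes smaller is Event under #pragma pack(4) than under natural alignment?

8

natural layout:
  vx at 0 (size 4, align 4) → ends 4
  x at 4 (size 4, align 4) → ends 8
  cooldown at 8 (size 1, align 1) → ends 9
  pad 7 to align 8 for target
  target at 16 (size 8, align 8) → ends 24
  y at 24 (size 4, align 4) → ends 28
  ammo at 28 (size 2, align 2) → ends 30
  hp at 30 (size 1, align 1) → ends 31
  state at 31 (size 1, align 1) → ends 32
  vy at 32 (size 4, align 4) → ends 36
  id at 36 (size 4, align 4) → ends 40
  score at 40 (size 4, align 4) → ends 44
  tail pad 4 to reach multiple of 8
  total 48 bytes, alignment 8
packed(4) layout:
  vx at 0 (size 4, align 4) → ends 4
  x at 4 (size 4, align 4) → ends 8
  cooldown at 8 (size 1, align 1) → ends 9
  pad 3 to align 4 for target
  target at 12 (size 8, align 4) → ends 20
  y at 20 (size 4, align 4) → ends 24
  ammo at 24 (size 2, align 2) → ends 26
  hp at 26 (size 1, align 1) → ends 27
  state at 27 (size 1, align 1) → ends 28
  vy at 28 (size 4, align 4) → ends 32
  id at 32 (size 4, align 4) → ends 36
  score at 36 (size 4, align 4) → ends 40
  total 40 bytes, alignment 4
48 − 40 = 8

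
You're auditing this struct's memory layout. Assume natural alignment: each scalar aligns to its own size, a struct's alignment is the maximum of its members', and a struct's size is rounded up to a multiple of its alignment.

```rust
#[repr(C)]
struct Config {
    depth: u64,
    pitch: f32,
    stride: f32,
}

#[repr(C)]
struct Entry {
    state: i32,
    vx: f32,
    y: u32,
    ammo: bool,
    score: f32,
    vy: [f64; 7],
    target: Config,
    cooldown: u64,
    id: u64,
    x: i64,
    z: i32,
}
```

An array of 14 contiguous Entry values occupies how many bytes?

1792

Config: 0..8  depth  (8B, 8-aligned); 8..12  pitch  (4B, 4-aligned); 12..16  stride  (4B, 4-aligned); sizeof = 16, alignof = 8
0..4  state  (4B, 4-aligned)
4..8  vx  (4B, 4-aligned)
8..12  y  (4B, 4-aligned)
12..13  ammo  (1B, 1-aligned)
13..16  -- padding (3B)
16..20  score  (4B, 4-aligned)
20..24  -- padding (4B)
24..80  vy  (56B, 8-aligned)
80..96  target  (16B, 8-aligned)
96..104  cooldown  (8B, 8-aligned)
104..112  id  (8B, 8-aligned)
112..120  x  (8B, 8-aligned)
120..124  z  (4B, 4-aligned)
124..128  -- tail padding (4B)
sizeof = 128, alignof = 8
array of 14: 14 × 128 = 1792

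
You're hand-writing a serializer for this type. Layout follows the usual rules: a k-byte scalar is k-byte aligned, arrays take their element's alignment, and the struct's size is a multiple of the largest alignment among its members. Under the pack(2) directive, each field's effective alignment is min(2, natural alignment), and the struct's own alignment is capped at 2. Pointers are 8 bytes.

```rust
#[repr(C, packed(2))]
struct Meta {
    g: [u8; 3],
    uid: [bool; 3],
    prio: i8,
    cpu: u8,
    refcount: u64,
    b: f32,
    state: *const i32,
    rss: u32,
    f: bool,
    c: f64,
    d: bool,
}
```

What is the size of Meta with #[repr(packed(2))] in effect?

0..3  g  (3B, 1-aligned)
3..6  uid  (3B, 1-aligned)
6..7  prio  (1B, 1-aligned)
7..8  cpu  (1B, 1-aligned)
8..16  refcount  (8B, 2-aligned)
16..20  b  (4B, 2-aligned)
20..28  state  (8B, 2-aligned)
28..32  rss  (4B, 2-aligned)
32..33  f  (1B, 1-aligned)
33..34  -- padding (1B)
34..42  c  (8B, 2-aligned)
42..43  d  (1B, 1-aligned)
43..44  -- tail padding (1B)
sizeof = 44, alignof = 2

44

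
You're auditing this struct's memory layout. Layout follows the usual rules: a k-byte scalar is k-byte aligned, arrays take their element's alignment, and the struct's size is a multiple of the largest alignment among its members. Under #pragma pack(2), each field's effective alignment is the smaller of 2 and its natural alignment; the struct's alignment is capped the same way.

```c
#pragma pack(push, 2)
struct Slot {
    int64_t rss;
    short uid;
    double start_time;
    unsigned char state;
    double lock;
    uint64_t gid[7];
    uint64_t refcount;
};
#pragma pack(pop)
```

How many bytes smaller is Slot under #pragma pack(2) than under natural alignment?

natural layout:
  0..8  rss  (8B, 8-aligned)
  8..10  uid  (2B, 2-aligned)
  10..16  -- padding (6B)
  16..24  start_time  (8B, 8-aligned)
  24..25  state  (1B, 1-aligned)
  25..32  -- padding (7B)
  32..40  lock  (8B, 8-aligned)
  40..96  gid  (56B, 8-aligned)
  96..104  refcount  (8B, 8-aligned)
  sizeof = 104, alignof = 8
packed(2) layout:
  0..8  rss  (8B, 2-aligned)
  8..10  uid  (2B, 2-aligned)
  10..18  start_time  (8B, 2-aligned)
  18..19  state  (1B, 1-aligned)
  19..20  -- padding (1B)
  20..28  lock  (8B, 2-aligned)
  28..84  gid  (56B, 2-aligned)
  84..92  refcount  (8B, 2-aligned)
  sizeof = 92, alignof = 2
104 − 92 = 12

12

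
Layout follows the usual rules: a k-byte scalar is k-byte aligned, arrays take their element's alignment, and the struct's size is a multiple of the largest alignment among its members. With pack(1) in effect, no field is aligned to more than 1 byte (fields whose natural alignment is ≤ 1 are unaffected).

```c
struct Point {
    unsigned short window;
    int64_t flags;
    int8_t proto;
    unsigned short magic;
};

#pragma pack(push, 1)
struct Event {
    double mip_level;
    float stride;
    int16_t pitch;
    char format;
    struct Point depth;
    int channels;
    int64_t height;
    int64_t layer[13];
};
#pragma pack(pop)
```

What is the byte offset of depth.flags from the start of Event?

23

Point: @0: window [2B, align 2] → 2; +6 pad (align 8); @8: flags [8B, align 8] → 16; @16: proto [1B, align 1] → 17; +1 pad (align 2); @18: magic [2B, align 2] → 20; +4 tail pad (align 8); size 24, align 8
@0: mip_level [8B, align 1] → 8
@8: stride [4B, align 1] → 12
@12: pitch [2B, align 1] → 14
@14: format [1B, align 1] → 15
@15: depth [24B, align 1] → 39
within Point: flags at 8
15 + 8 = 23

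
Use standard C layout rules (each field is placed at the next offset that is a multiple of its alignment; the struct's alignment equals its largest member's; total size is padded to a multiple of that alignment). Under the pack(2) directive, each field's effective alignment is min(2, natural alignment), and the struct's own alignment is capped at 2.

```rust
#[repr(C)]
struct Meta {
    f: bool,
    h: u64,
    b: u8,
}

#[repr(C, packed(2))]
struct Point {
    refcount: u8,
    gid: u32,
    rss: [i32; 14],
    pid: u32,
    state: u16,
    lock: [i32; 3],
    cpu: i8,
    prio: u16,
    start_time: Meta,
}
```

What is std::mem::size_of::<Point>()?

Meta: @0: f [1B, align 1] → 1; +7 pad (align 8); @8: h [8B, align 8] → 16; @16: b [1B, align 1] → 17; +7 tail pad (align 8); size 24, align 8
@0: refcount [1B, align 1] → 1
+1 pad (align 2)
@2: gid [4B, align 2] → 6
@6: rss [56B, align 2] → 62
@62: pid [4B, align 2] → 66
@66: state [2B, align 2] → 68
@68: lock [12B, align 2] → 80
@80: cpu [1B, align 1] → 81
+1 pad (align 2)
@82: prio [2B, align 2] → 84
@84: start_time [24B, align 2] → 108
size 108, align 2

108 bytes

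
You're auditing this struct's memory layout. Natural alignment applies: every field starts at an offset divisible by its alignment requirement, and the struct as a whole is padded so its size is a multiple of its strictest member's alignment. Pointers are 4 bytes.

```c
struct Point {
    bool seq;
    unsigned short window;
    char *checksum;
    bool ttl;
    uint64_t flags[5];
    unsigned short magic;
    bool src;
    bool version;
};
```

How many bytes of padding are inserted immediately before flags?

7

seq at 0 (size 1, align 1) → ends 1
pad 1 to align 2 for window
window at 2 (size 2, align 2) → ends 4
checksum at 4 (size 4, align 4) → ends 8
ttl at 8 (size 1, align 1) → ends 9
pad 7 to align 8 for flags
flags at 16 (size 40, align 8) → ends 56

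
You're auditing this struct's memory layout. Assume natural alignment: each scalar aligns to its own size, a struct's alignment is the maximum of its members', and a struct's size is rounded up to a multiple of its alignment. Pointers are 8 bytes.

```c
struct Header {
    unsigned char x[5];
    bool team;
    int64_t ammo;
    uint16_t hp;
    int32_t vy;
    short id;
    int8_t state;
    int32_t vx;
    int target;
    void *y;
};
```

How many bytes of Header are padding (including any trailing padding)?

0..5  x  (5B, 1-aligned)
5..6  team  (1B, 1-aligned)
6..8  -- padding (2B)
8..16  ammo  (8B, 8-aligned)
16..18  hp  (2B, 2-aligned)
18..20  -- padding (2B)
20..24  vy  (4B, 4-aligned)
24..26  id  (2B, 2-aligned)
26..27  state  (1B, 1-aligned)
27..28  -- padding (1B)
28..32  vx  (4B, 4-aligned)
32..36  target  (4B, 4-aligned)
36..40  -- padding (4B)
40..48  y  (8B, 8-aligned)
sizeof = 48, alignof = 8
data bytes 39, size 48 → padding 9

9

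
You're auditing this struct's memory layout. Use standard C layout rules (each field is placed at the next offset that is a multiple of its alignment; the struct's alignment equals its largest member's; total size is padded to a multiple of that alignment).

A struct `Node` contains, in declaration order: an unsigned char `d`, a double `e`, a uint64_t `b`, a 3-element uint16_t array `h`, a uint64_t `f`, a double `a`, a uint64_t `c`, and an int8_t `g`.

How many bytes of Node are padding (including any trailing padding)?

@0: d [1B, align 1] → 1
+7 pad (align 8)
@8: e [8B, align 8] → 16
@16: b [8B, align 8] → 24
@24: h [6B, align 2] → 30
+2 pad (align 8)
@32: f [8B, align 8] → 40
@40: a [8B, align 8] → 48
@48: c [8B, align 8] → 56
@56: g [1B, align 1] → 57
+7 tail pad (align 8)
size 64, align 8
data bytes 48, size 64 → padding 16

16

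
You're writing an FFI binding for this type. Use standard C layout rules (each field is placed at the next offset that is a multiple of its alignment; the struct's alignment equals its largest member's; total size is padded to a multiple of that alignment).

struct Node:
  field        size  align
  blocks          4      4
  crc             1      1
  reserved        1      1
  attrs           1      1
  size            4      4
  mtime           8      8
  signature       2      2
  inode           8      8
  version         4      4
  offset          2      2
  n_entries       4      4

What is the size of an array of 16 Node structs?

896

blocks at 0 (size 4, align 4) → ends 4
crc at 4 (size 1, align 1) → ends 5
reserved at 5 (size 1, align 1) → ends 6
attrs at 6 (size 1, align 1) → ends 7
pad 1 to align 4 for size
size at 8 (size 4, align 4) → ends 12
pad 4 to align 8 for mtime
mtime at 16 (size 8, align 8) → ends 24
signature at 24 (size 2, align 2) → ends 26
pad 6 to align 8 for inode
inode at 32 (size 8, align 8) → ends 40
version at 40 (size 4, align 4) → ends 44
offset at 44 (size 2, align 2) → ends 46
pad 2 to align 4 for n_entries
n_entries at 48 (size 4, align 4) → ends 52
tail pad 4 to reach multiple of 8
total 56 bytes, alignment 8
array of 16: 16 × 56 = 896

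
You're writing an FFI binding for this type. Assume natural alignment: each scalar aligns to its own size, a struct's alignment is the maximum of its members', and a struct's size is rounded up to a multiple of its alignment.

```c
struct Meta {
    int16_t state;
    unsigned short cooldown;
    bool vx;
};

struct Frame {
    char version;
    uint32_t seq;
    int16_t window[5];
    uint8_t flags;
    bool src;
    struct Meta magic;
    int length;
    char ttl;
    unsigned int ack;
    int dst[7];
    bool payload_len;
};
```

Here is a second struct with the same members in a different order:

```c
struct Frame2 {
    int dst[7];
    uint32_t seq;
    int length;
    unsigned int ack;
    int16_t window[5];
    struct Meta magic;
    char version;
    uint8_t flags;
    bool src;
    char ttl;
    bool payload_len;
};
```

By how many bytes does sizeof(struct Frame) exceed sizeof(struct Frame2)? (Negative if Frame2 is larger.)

8

Meta: 0..2  state  (2B, 2-aligned); 2..4  cooldown  (2B, 2-aligned); 4..5  vx  (1B, 1-aligned); 5..6  -- tail padding (1B); sizeof = 6, alignof = 2
0..1  version  (1B, 1-aligned)
1..4  -- padding (3B)
4..8  seq  (4B, 4-aligned)
8..18  window  (10B, 2-aligned)
18..19  flags  (1B, 1-aligned)
19..20  src  (1B, 1-aligned)
20..26  magic  (6B, 2-aligned)
26..28  -- padding (2B)
28..32  length  (4B, 4-aligned)
32..33  ttl  (1B, 1-aligned)
33..36  -- padding (3B)
36..40  ack  (4B, 4-aligned)
40..68  dst  (28B, 4-aligned)
68..69  payload_len  (1B, 1-aligned)
69..72  -- tail padding (3B)
sizeof = 72, alignof = 4
— Frame2 —
0..28  dst  (28B, 4-aligned)
28..32  seq  (4B, 4-aligned)
32..36  length  (4B, 4-aligned)
36..40  ack  (4B, 4-aligned)
40..50  window  (10B, 2-aligned)
50..56  magic  (6B, 2-aligned)
56..57  version  (1B, 1-aligned)
57..58  flags  (1B, 1-aligned)
58..59  src  (1B, 1-aligned)
59..60  ttl  (1B, 1-aligned)
60..61  payload_len  (1B, 1-aligned)
61..64  -- tail padding (3B)
sizeof = 64, alignof = 4
72 − 64 = 8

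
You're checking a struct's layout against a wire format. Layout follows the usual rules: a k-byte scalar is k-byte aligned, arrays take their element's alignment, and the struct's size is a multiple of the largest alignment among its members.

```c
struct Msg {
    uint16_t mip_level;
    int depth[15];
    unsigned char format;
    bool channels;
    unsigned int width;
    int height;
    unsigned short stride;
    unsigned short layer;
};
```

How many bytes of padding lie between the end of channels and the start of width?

mip_level at 0 (size 2, align 2) → ends 2
pad 2 to align 4 for depth
depth at 4 (size 60, align 4) → ends 64
format at 64 (size 1, align 1) → ends 65
channels at 65 (size 1, align 1) → ends 66
pad 2 to align 4 for width
width at 68 (size 4, align 4) → ends 72

2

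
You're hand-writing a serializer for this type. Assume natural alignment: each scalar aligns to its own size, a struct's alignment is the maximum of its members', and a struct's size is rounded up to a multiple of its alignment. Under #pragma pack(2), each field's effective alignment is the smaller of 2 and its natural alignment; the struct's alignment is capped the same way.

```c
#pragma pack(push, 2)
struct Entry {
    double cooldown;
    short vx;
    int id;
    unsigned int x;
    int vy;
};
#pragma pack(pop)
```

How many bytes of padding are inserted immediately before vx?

0

0..8  cooldown  (8B, 2-aligned)
8..10  vx  (2B, 2-aligned)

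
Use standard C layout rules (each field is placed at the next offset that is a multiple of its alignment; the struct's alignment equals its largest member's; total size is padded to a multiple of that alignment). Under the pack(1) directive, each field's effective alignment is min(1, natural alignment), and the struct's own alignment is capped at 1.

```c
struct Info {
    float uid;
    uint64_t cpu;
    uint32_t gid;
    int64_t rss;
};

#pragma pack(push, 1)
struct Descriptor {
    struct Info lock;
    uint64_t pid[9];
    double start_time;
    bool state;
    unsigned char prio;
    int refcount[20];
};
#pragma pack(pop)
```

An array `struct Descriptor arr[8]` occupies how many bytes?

1552

Info: @0: uid [4B, align 4] → 4; +4 pad (align 8); @8: cpu [8B, align 8] → 16; @16: gid [4B, align 4] → 20; +4 pad (align 8); @24: rss [8B, align 8] → 32; size 32, align 8
@0: lock [32B, align 1] → 32
@32: pid [72B, align 1] → 104
@104: start_time [8B, align 1] → 112
@112: state [1B, align 1] → 113
@113: prio [1B, align 1] → 114
@114: refcount [80B, align 1] → 194
size 194, align 1
array of 8: 8 × 194 = 1552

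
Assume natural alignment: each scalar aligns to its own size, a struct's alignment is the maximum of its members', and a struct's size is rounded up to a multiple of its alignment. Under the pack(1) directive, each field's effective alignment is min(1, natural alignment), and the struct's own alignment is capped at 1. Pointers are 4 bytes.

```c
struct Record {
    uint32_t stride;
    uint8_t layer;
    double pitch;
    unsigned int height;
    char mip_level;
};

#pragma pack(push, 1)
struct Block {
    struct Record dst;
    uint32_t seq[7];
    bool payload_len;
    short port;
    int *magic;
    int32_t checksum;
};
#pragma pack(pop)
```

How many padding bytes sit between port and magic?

Record: stride at 0 (size 4, align 4) → ends 4; layer at 4 (size 1, align 1) → ends 5; pad 3 to align 8 for pitch; pitch at 8 (size 8, align 8) → ends 16; height at 16 (size 4, align 4) → ends 20; mip_level at 20 (size 1, align 1) → ends 21; tail pad 3 to reach multiple of 8; total 24 bytes, alignment 8
dst at 0 (size 24, align 1) → ends 24
seq at 24 (size 28, align 1) → ends 52
payload_len at 52 (size 1, align 1) → ends 53
port at 53 (size 2, align 1) → ends 55
magic at 55 (size 4, align 1) → ends 59

0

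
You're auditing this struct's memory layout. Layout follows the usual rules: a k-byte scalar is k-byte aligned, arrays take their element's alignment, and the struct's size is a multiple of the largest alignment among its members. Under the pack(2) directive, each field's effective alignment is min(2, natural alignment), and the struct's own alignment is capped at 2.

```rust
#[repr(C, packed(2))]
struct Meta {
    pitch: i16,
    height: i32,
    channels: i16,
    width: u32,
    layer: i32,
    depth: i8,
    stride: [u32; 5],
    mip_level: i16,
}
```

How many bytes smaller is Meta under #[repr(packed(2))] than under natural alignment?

natural layout:
  0..2  pitch  (2B, 2-aligned)
  2..4  -- padding (2B)
  4..8  height  (4B, 4-aligned)
  8..10  channels  (2B, 2-aligned)
  10..12  -- padding (2B)
  12..16  width  (4B, 4-aligned)
  16..20  layer  (4B, 4-aligned)
  20..21  depth  (1B, 1-aligned)
  21..24  -- padding (3B)
  24..44  stride  (20B, 4-aligned)
  44..46  mip_level  (2B, 2-aligned)
  46..48  -- tail padding (2B)
  sizeof = 48, alignof = 4
packed(2) layout:
  0..2  pitch  (2B, 2-aligned)
  2..6  height  (4B, 2-aligned)
  6..8  channels  (2B, 2-aligned)
  8..12  width  (4B, 2-aligned)
  12..16  layer  (4B, 2-aligned)
  16..17  depth  (1B, 1-aligned)
  17..18  -- padding (1B)
  18..38  stride  (20B, 2-aligned)
  38..40  mip_level  (2B, 2-aligned)
  sizeof = 40, alignof = 2
48 − 40 = 8

8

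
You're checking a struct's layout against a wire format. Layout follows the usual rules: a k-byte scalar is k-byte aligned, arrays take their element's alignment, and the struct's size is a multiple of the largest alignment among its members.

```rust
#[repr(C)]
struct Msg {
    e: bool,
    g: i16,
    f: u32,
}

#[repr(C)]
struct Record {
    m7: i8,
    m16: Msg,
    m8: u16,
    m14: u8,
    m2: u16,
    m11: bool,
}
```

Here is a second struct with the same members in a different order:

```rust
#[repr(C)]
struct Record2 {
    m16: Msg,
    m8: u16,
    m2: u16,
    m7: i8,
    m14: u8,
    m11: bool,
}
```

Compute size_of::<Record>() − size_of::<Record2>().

Msg: @0: e [1B, align 1] → 1; +1 pad (align 2); @2: g [2B, align 2] → 4; @4: f [4B, align 4] → 8; size 8, align 4
@0: m7 [1B, align 1] → 1
+3 pad (align 4)
@4: m16 [8B, align 4] → 12
@12: m8 [2B, align 2] → 14
@14: m14 [1B, align 1] → 15
+1 pad (align 2)
@16: m2 [2B, align 2] → 18
@18: m11 [1B, align 1] → 19
+1 tail pad (align 4)
size 20, align 4
— Record2 —
@0: m16 [8B, align 4] → 8
@8: m8 [2B, align 2] → 10
@10: m2 [2B, align 2] → 12
@12: m7 [1B, align 1] → 13
@13: m14 [1B, align 1] → 14
@14: m11 [1B, align 1] → 15
+1 tail pad (align 4)
size 16, align 4
20 − 16 = 4

4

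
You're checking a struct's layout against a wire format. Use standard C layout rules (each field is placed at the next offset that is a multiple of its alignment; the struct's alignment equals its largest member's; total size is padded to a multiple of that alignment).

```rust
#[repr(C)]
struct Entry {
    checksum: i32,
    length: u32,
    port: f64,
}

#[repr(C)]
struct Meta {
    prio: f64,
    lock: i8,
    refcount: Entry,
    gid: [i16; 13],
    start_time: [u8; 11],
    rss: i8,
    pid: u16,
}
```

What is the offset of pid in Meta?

70

Entry: checksum at 0 (size 4, align 4) → ends 4; length at 4 (size 4, align 4) → ends 8; port at 8 (size 8, align 8) → ends 16; total 16 bytes, alignment 8
prio at 0 (size 8, align 8) → ends 8
lock at 8 (size 1, align 1) → ends 9
pad 7 to align 8 for refcount
refcount at 16 (size 16, align 8) → ends 32
gid at 32 (size 26, align 2) → ends 58
start_time at 58 (size 11, align 1) → ends 69
rss at 69 (size 1, align 1) → ends 70
pid at 70 (size 2, align 2) → ends 72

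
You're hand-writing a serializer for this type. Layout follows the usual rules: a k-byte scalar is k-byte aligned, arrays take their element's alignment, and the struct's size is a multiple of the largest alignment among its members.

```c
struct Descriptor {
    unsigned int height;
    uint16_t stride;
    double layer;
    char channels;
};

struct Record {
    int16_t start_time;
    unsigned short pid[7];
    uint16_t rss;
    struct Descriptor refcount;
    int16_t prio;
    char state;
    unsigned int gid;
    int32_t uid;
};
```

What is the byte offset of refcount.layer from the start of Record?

Descriptor: height at 0 (size 4, align 4) → ends 4; stride at 4 (size 2, align 2) → ends 6; pad 2 to align 8 for layer; layer at 8 (size 8, align 8) → ends 16; channels at 16 (size 1, align 1) → ends 17; tail pad 7 to reach multiple of 8; total 24 bytes, alignment 8
start_time at 0 (size 2, align 2) → ends 2
pid at 2 (size 14, align 2) → ends 16
rss at 16 (size 2, align 2) → ends 18
pad 6 to align 8 for refcount
refcount at 24 (size 24, align 8) → ends 48
within Descriptor: layer at 8
24 + 8 = 32

32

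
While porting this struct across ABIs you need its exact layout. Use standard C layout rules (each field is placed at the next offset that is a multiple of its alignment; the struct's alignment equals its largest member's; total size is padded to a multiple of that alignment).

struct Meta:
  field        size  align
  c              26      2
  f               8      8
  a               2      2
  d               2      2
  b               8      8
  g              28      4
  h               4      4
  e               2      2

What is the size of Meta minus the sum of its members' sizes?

0..26  c  (26B, 2-aligned)
26..32  -- padding (6B)
32..40  f  (8B, 8-aligned)
40..42  a  (2B, 2-aligned)
42..44  d  (2B, 2-aligned)
44..48  -- padding (4B)
48..56  b  (8B, 8-aligned)
56..84  g  (28B, 4-aligned)
84..88  h  (4B, 4-aligned)
88..90  e  (2B, 2-aligned)
90..96  -- tail padding (6B)
sizeof = 96, alignof = 8
data bytes 80, size 96 → padding 16

16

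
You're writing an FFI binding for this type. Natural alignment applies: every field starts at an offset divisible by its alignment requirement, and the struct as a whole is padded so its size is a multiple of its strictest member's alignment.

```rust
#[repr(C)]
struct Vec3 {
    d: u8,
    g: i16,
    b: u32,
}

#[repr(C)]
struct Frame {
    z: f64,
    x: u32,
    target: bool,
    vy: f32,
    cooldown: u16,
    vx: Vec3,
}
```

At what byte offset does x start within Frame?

8

Vec3: @0: d [1B, align 1] → 1; +1 pad (align 2); @2: g [2B, align 2] → 4; @4: b [4B, align 4] → 8; size 8, align 4
@0: z [8B, align 8] → 8
@8: x [4B, align 4] → 12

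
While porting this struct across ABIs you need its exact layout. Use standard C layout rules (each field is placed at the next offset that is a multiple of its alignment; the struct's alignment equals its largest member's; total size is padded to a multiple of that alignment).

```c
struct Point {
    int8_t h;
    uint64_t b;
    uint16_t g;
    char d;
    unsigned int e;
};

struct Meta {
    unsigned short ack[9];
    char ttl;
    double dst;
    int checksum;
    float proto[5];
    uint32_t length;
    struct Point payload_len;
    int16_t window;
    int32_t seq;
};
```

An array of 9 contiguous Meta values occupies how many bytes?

864

Point: @0: h [1B, align 1] → 1; +7 pad (align 8); @8: b [8B, align 8] → 16; @16: g [2B, align 2] → 18; @18: d [1B, align 1] → 19; +1 pad (align 4); @20: e [4B, align 4] → 24; size 24, align 8
@0: ack [18B, align 2] → 18
@18: ttl [1B, align 1] → 19
+5 pad (align 8)
@24: dst [8B, align 8] → 32
@32: checksum [4B, align 4] → 36
@36: proto [20B, align 4] → 56
@56: length [4B, align 4] → 60
+4 pad (align 8)
@64: payload_len [24B, align 8] → 88
@88: window [2B, align 2] → 90
+2 pad (align 4)
@92: seq [4B, align 4] → 96
size 96, align 8
array of 9: 9 × 96 = 864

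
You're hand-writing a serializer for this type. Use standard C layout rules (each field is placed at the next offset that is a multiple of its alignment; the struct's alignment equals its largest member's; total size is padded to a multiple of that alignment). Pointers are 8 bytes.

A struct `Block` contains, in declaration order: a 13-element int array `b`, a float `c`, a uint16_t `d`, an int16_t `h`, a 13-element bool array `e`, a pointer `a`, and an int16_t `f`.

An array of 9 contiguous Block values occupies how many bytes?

864

b at 0 (size 52, align 4) → ends 52
c at 52 (size 4, align 4) → ends 56
d at 56 (size 2, align 2) → ends 58
h at 58 (size 2, align 2) → ends 60
e at 60 (size 13, align 1) → ends 73
pad 7 to align 8 for a
a at 80 (size 8, align 8) → ends 88
f at 88 (size 2, align 2) → ends 90
tail pad 6 to reach multiple of 8
total 96 bytes, alignment 8
array of 9: 9 × 96 = 864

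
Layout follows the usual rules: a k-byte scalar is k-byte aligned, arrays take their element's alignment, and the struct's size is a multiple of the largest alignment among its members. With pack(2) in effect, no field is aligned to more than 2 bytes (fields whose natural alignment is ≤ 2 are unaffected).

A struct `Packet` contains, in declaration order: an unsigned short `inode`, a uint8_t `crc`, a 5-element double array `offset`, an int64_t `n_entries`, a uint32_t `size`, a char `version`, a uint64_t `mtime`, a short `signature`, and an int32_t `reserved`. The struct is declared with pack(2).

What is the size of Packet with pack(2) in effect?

72

@0: inode [2B, align 2] → 2
@2: crc [1B, align 1] → 3
+1 pad (align 2)
@4: offset [40B, align 2] → 44
@44: n_entries [8B, align 2] → 52
@52: size [4B, align 2] → 56
@56: version [1B, align 1] → 57
+1 pad (align 2)
@58: mtime [8B, align 2] → 66
@66: signature [2B, align 2] → 68
@68: reserved [4B, align 2] → 72
size 72, align 2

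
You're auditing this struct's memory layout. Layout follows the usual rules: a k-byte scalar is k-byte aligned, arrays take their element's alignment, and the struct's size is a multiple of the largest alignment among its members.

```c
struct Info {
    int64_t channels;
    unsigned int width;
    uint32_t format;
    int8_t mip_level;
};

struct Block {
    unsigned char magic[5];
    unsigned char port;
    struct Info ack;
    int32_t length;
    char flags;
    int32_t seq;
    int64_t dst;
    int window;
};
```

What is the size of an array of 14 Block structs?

Info: @0: channels [8B, align 8] → 8; @8: width [4B, align 4] → 12; @12: format [4B, align 4] → 16; @16: mip_level [1B, align 1] → 17; +7 tail pad (align 8); size 24, align 8
@0: magic [5B, align 1] → 5
@5: port [1B, align 1] → 6
+2 pad (align 8)
@8: ack [24B, align 8] → 32
@32: length [4B, align 4] → 36
@36: flags [1B, align 1] → 37
+3 pad (align 4)
@40: seq [4B, align 4] → 44
+4 pad (align 8)
@48: dst [8B, align 8] → 56
@56: window [4B, align 4] → 60
+4 tail pad (align 8)
size 64, align 8
array of 14: 14 × 64 = 896

896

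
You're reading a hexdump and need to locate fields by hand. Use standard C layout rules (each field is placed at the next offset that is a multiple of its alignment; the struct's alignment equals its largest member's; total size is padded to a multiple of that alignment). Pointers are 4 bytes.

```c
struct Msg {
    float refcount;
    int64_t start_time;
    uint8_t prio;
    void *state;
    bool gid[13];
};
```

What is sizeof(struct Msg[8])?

320

refcount at 0 (size 4, align 4) → ends 4
pad 4 to align 8 for start_time
start_time at 8 (size 8, align 8) → ends 16
prio at 16 (size 1, align 1) → ends 17
pad 3 to align 4 for state
state at 20 (size 4, align 4) → ends 24
gid at 24 (size 13, align 1) → ends 37
tail pad 3 to reach multiple of 8
total 40 bytes, alignment 8
array of 8: 8 × 40 = 320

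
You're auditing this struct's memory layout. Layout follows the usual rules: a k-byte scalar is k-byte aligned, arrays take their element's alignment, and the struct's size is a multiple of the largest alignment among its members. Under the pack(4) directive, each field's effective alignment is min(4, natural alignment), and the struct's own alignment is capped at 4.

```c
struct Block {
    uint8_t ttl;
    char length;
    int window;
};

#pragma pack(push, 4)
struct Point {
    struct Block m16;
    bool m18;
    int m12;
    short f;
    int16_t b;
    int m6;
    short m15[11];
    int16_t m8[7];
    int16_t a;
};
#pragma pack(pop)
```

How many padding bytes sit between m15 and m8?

0

Block: 0..1  ttl  (1B, 1-aligned); 1..2  length  (1B, 1-aligned); 2..4  -- padding (2B); 4..8  window  (4B, 4-aligned); sizeof = 8, alignof = 4
0..8  m16  (8B, 4-aligned)
8..9  m18  (1B, 1-aligned)
9..12  -- padding (3B)
12..16  m12  (4B, 4-aligned)
16..18  f  (2B, 2-aligned)
18..20  b  (2B, 2-aligned)
20..24  m6  (4B, 4-aligned)
24..46  m15  (22B, 2-aligned)
46..60  m8  (14B, 2-aligned)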